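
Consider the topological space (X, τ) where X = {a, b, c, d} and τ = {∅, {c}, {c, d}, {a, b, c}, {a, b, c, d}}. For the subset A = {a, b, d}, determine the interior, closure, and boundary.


int(A) = ∅, cl(A) = {a, b, d}, ∂A = {a, b, d}.

Closed sets in (X, τ) are complements of opens:
  closed(X, τ) = {∅, {d}, {a, b}, {a, b, d}, {a, b, c, d}}.
int(A) = ⋃ {U ∈ τ : U ⊆ A}. Opens contained in A: ∅.
Taking the union of these: int(A) = ∅.
cl(A) = ⋂ {C closed : A ⊆ C}. Closed sets containing A: {a, b, d}, {a, b, c, d}.
Intersecting these: cl(A) = {a, b, d}.
∂A = cl(A) ∖ int(A) = {a, b, d} ∖ ∅ = {a, b, d}.


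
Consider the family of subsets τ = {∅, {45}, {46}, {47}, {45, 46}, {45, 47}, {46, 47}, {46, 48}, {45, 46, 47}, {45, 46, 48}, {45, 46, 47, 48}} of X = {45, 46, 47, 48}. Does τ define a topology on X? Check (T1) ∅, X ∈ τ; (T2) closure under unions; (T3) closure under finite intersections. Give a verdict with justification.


τ is NOT a topology on X.

Axiom (T1): ∅ ∈ τ? Yes; X ∈ τ? Yes.
Axiom (T2/T3): check pairwise unions and intersections of members of τ.
Counterexample for (T2): {47} ∪ {46, 48} = {46, 47, 48} ∉ τ. Therefore τ is NOT a topology.


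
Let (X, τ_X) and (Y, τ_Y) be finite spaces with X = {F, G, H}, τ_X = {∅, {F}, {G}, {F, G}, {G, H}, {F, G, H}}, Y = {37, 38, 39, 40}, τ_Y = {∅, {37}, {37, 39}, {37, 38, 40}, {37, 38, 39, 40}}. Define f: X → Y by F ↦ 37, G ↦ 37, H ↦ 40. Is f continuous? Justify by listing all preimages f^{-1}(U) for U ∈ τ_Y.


f IS continuous.

Compute f^{-1}(U) for each U ∈ τ_Y:
  U = ∅: f^{-1}(U) = ∅ ∈ τ_X ✓.
  U = {37}: f^{-1}(U) = {F, G} ∈ τ_X ✓.
  U = {37, 39}: f^{-1}(U) = {F, G} ∈ τ_X ✓.
  U = {37, 38, 40}: f^{-1}(U) = {F, G, H} ∈ τ_X ✓.
  U = {37, 38, 39, 40}: f^{-1}(U) = {F, G, H} ∈ τ_X ✓.
Every preimage lies in τ_X, so f IS continuous.


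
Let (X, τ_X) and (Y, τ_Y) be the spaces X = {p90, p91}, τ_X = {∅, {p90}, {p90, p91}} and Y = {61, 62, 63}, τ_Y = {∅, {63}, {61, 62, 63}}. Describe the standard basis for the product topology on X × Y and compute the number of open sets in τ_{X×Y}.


Basis B = {∅ × ∅, {p90} × {63}, {p90, p91} × {63}, {p90} × {61, 62, 63}, {p90, p91} × {61, 62, 63}}; |τ_{X×Y}| = 6.

Enumerate products U × V with U ∈ τ_X, V ∈ τ_Y (deduplicated):
  ∅ × ∅ = {} (∅)
  {p90} × {63} = {(p90,63)}
  {p90, p91} × {63} = {(p90,63), (p91,63)}
  {p90} × {61, 62, 63} = {(p90,61), (p90,62), (p90,63)}
  {p90, p91} × {61, 62, 63} = {(p90,61), (p90,62), (p90,63), (p91,61), (p91,62), (p91,63)}
These 5 distinct sets form the basis B.
Close under arbitrary unions to get τ_{X×Y}; counting gives |τ_{X×Y}| = 6.


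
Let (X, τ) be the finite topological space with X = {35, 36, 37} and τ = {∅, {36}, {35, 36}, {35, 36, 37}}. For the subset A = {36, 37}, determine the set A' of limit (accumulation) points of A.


A' = {35, 37}

For each x ∈ X, list the open sets U ∈ τ with x ∈ U, then check whether U ∩ (A ∖ {x}) ≠ ∅ for every such U.
  x = 35: opens ∋ x are {35, 36}, {35, 36, 37}; each meets A ∖ {35}, so x IS a limit point.
  x = 36: open {36} ∋ x has {36} ∩ (A ∖ {36}) = ∅, so x is NOT a limit point.
  x = 37: opens ∋ x are {35, 36, 37}; each meets A ∖ {37}, so x IS a limit point.
Collecting: A' = {35, 37}.


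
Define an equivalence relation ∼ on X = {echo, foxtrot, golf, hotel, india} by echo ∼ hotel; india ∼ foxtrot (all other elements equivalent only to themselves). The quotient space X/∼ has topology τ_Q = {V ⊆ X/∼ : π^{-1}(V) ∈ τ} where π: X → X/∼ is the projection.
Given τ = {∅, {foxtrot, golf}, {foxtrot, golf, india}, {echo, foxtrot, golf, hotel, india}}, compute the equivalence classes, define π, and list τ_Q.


X/∼ = {[echo=hotel], [foxtrot=india], [golf]}; |τ_Q| = 3.

Equivalence classes: [echo=hotel], [foxtrot=india], [golf].
Quotient map π: X → X/∼ sends echo ↦ [echo=hotel], foxtrot ↦ [foxtrot=india], golf ↦ [golf], hotel ↦ [echo=hotel], india ↦ [foxtrot=india].
For each subset V ⊆ X/∼, compute π^{-1}(V) ⊆ X and check whether π^{-1}(V) ∈ τ. V is open in τ_Q iff π^{-1}(V) ∈ τ.
  V = {}: π^{-1}(V) = ∅ ∈ τ ✓.
  V = {[echo=hotel]}: π^{-1}(V) = {echo, hotel} ∉ τ ✗.
  V = {[foxtrot=india]}: π^{-1}(V) = {foxtrot, india} ∉ τ ✗.
  V = {[echo=hotel], [foxtrot=india]}: π^{-1}(V) = {echo, foxtrot, hotel, india} ∉ τ ✗.
  V = {[golf]}: π^{-1}(V) = {golf} ∉ τ ✗.
  V = {[echo=hotel], [golf]}: π^{-1}(V) = {echo, golf, hotel} ∉ τ ✗.
  V = {[foxtrot=india], [golf]}: π^{-1}(V) = {foxtrot, golf, india} ∈ τ ✓.
  V = {[echo=hotel], [foxtrot=india], [golf]}: π^{-1}(V) = {echo, foxtrot, golf, hotel, india} ∈ τ ✓.
Open sets in the quotient: τ_Q = {{}, {[foxtrot=india], [golf]}, {[echo=hotel], [foxtrot=india], [golf]}} (3 elements).


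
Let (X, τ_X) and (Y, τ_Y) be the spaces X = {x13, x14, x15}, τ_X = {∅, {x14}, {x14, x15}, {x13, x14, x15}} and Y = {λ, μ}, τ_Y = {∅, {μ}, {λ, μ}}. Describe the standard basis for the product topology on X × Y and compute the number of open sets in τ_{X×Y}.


Basis B = {∅ × ∅, {x14} × {μ}, {x14} × {λ, μ}, {x14, x15} × {μ}, {x13, x14, x15} × {μ}, {x14, x15} × {λ, μ}, {x13, x14, x15} × {λ, μ}}; |τ_{X×Y}| = 10.

Enumerate products U × V with U ∈ τ_X, V ∈ τ_Y (deduplicated):
  ∅ × ∅ = {} (∅)
  {x14} × {μ} = {(x14,μ)}
  {x14} × {λ, μ} = {(x14,λ), (x14,μ)}
  {x14, x15} × {μ} = {(x14,μ), (x15,μ)}
  {x13, x14, x15} × {μ} = {(x13,μ), (x14,μ), (x15,μ)}
  {x14, x15} × {λ, μ} = {(x14,λ), (x14,μ), (x15,λ), (x15,μ)}
  {x13, x14, x15} × {λ, μ} = {(x13,λ), (x13,μ), (x14,λ), (x14,μ), (x15,λ), (x15,μ)}
These 7 distinct sets form the basis B.
Close under arbitrary unions to get τ_{X×Y}; counting gives |τ_{X×Y}| = 10.


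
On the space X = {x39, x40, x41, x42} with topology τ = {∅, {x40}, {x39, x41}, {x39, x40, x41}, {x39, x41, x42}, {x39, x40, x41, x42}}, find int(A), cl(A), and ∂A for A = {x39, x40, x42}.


int(A) = {x40}, cl(A) = {x39, x40, x41, x42}, ∂A = {x39, x41, x42}.

Closed sets in (X, τ) are complements of opens:
  closed(X, τ) = {∅, {x40}, {x42}, {x40, x42}, {x39, x41, x42}, {x39, x40, x41, x42}}.
int(A) = ⋃ {U ∈ τ : U ⊆ A}. Opens contained in A: ∅, {x40}.
Taking the union of these: int(A) = {x40}.
cl(A) = ⋂ {C closed : A ⊆ C}. Closed sets containing A: {x39, x40, x41, x42}.
Intersecting these: cl(A) = {x39, x40, x41, x42}.
∂A = cl(A) ∖ int(A) = {x39, x40, x41, x42} ∖ {x40} = {x39, x41, x42}.


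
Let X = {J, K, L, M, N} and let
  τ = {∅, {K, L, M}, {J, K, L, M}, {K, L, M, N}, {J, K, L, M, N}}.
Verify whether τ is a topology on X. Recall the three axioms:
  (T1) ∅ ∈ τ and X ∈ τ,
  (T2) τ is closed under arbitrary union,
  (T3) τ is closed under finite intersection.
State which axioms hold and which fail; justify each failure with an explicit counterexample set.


τ IS a topology on X.

Axiom (T1): ∅ ∈ τ? Yes; X ∈ τ? Yes.
Axiom (T2/T3): check pairwise unions and intersections of members of τ.
All pairwise intersections and unions checked — each lies in τ. Therefore τ satisfies (T1), (T2), (T3): it IS a topology on X.


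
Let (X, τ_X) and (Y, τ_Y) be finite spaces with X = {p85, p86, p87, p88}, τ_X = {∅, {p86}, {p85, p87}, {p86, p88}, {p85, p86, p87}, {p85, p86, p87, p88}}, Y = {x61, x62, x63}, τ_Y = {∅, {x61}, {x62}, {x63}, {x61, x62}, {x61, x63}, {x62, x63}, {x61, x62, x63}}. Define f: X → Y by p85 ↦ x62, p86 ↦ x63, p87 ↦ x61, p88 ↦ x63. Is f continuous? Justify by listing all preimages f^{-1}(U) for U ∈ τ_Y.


f is NOT continuous.

Compute f^{-1}(U) for each U ∈ τ_Y:
  U = ∅: f^{-1}(U) = ∅ ∈ τ_X ✓.
  U = {x61}: f^{-1}(U) = {p87} ∉ τ_X ✗.
  U = {x62}: f^{-1}(U) = {p85} ∉ τ_X ✗.
  U = {x63}: f^{-1}(U) = {p86, p88} ∈ τ_X ✓.
  U = {x61, x62}: f^{-1}(U) = {p85, p87} ∈ τ_X ✓.
  U = {x61, x63}: f^{-1}(U) = {p86, p87, p88} ∉ τ_X ✗.
  U = {x62, x63}: f^{-1}(U) = {p85, p86, p88} ∉ τ_X ✗.
  U = {x61, x62, x63}: f^{-1}(U) = {p85, p86, p87, p88} ∈ τ_X ✓.
Found U = {x61} with f^{-1}(U) = {p87} not in τ_X. Therefore f is NOT continuous.


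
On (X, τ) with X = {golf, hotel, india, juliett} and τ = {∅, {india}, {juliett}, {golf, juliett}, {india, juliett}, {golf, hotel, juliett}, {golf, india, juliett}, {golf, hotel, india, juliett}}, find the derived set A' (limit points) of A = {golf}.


A' = {hotel}

For each x ∈ X, list the open sets U ∈ τ with x ∈ U, then check whether U ∩ (A ∖ {x}) ≠ ∅ for every such U.
  x = golf: open {golf, juliett} ∋ x has {golf, juliett} ∩ (A ∖ {golf}) = ∅, so x is NOT a limit point.
  x = hotel: opens ∋ x are {golf, hotel, juliett}, {golf, hotel, india, juliett}; each meets A ∖ {hotel}, so x IS a limit point.
  x = india: open {india} ∋ x has {india} ∩ (A ∖ {india}) = ∅, so x is NOT a limit point.
  x = juliett: open {juliett} ∋ x has {juliett} ∩ (A ∖ {juliett}) = ∅, so x is NOT a limit point.
Collecting: A' = {hotel}.


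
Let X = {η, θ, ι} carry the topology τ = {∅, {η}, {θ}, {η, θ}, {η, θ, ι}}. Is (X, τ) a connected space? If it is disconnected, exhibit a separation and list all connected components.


(X, τ) is connected.

Find clopen sets (U ∈ τ with X ∖ U ∈ τ):
  U = ∅, X ∖ U = {η, θ, ι} — both open, so U is clopen.
  U = {η, θ, ι}, X ∖ U = ∅ — both open, so U is clopen.
Only trivial clopens (∅ and X) exist, so (X, τ) is connected.
Compute connected components by grouping points that agree on all clopens:
  component: {η, θ, ι}


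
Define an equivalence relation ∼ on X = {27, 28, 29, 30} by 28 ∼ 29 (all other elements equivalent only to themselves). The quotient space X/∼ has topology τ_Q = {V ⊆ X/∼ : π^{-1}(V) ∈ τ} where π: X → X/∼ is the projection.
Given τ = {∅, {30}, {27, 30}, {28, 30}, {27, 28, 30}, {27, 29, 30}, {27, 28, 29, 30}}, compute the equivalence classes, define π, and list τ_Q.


X/∼ = {[27], [28=29], [30]}; |τ_Q| = 4.

Equivalence classes: [27], [28=29], [30].
Quotient map π: X → X/∼ sends 27 ↦ [27], 28 ↦ [28=29], 29 ↦ [28=29], 30 ↦ [30].
For each subset V ⊆ X/∼, compute π^{-1}(V) ⊆ X and check whether π^{-1}(V) ∈ τ. V is open in τ_Q iff π^{-1}(V) ∈ τ.
  V = {}: π^{-1}(V) = ∅ ∈ τ ✓.
  V = {[27]}: π^{-1}(V) = {27} ∉ τ ✗.
  V = {[28=29]}: π^{-1}(V) = {28, 29} ∉ τ ✗.
  V = {[27], [28=29]}: π^{-1}(V) = {27, 28, 29} ∉ τ ✗.
  V = {[30]}: π^{-1}(V) = {30} ∈ τ ✓.
  V = {[27], [30]}: π^{-1}(V) = {27, 30} ∈ τ ✓.
  V = {[28=29], [30]}: π^{-1}(V) = {28, 29, 30} ∉ τ ✗.
  V = {[27], [28=29], [30]}: π^{-1}(V) = {27, 28, 29, 30} ∈ τ ✓.
Open sets in the quotient: τ_Q = {{}, {[30]}, {[27], [30]}, {[27], [28=29], [30]}} (4 elements).


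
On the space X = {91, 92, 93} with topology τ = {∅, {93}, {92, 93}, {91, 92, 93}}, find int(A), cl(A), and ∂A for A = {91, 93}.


int(A) = {93}, cl(A) = {91, 92, 93}, ∂A = {91, 92}.

Closed sets in (X, τ) are complements of opens:
  closed(X, τ) = {∅, {91}, {91, 92}, {91, 92, 93}}.
int(A) = ⋃ {U ∈ τ : U ⊆ A}. Opens contained in A: ∅, {93}.
Taking the union of these: int(A) = {93}.
cl(A) = ⋂ {C closed : A ⊆ C}. Closed sets containing A: {91, 92, 93}.
Intersecting these: cl(A) = {91, 92, 93}.
∂A = cl(A) ∖ int(A) = {91, 92, 93} ∖ {93} = {91, 92}.


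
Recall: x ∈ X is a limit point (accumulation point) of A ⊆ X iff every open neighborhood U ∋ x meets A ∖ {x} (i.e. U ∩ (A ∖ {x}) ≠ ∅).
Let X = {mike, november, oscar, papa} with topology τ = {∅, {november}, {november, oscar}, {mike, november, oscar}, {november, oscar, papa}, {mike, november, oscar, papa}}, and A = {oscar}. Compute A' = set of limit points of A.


A' = {mike, papa}

For each x ∈ X, list the open sets U ∈ τ with x ∈ U, then check whether U ∩ (A ∖ {x}) ≠ ∅ for every such U.
  x = mike: opens ∋ x are {mike, november, oscar}, {mike, november, oscar, papa}; each meets A ∖ {mike}, so x IS a limit point.
  x = november: open {november} ∋ x has {november} ∩ (A ∖ {november}) = ∅, so x is NOT a limit point.
  x = oscar: open {november, oscar} ∋ x has {november, oscar} ∩ (A ∖ {oscar}) = ∅, so x is NOT a limit point.
  x = papa: opens ∋ x are {november, oscar, papa}, {mike, november, oscar, papa}; each meets A ∖ {papa}, so x IS a limit point.
Collecting: A' = {mike, papa}.


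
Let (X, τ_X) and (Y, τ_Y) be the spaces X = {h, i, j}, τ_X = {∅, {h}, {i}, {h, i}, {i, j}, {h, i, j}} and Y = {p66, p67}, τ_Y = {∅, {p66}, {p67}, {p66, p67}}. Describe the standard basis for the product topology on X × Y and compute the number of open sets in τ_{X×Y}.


Basis B = {∅ × ∅, {h} × {p66}, {h} × {p67}, {i} × {p66}, {i} × {p67}, {h} × {p66, p67}, {h, i} × {p66}, {h, i} × {p67}, {i} × {p66, p67}, {i, j} × {p66}, {i, j} × {p67}, {h, i, j} × {p66}, {h, i, j} × {p67}, {h, i} × {p66, p67}, {i, j} × {p66, p67}, {h, i, j} × {p66, p67}}; |τ_{X×Y}| = 36.

Enumerate products U × V with U ∈ τ_X, V ∈ τ_Y (deduplicated):
  ∅ × ∅ = {} (∅)
  {h} × {p66} = {(h,p66)}
  {h} × {p67} = {(h,p67)}
  {i} × {p66} = {(i,p66)}
  {i} × {p67} = {(i,p67)}
  {h} × {p66, p67} = {(h,p66), (h,p67)}
  {h, i} × {p66} = {(h,p66), (i,p66)}
  {h, i} × {p67} = {(h,p67), (i,p67)}
  {i} × {p66, p67} = {(i,p66), (i,p67)}
  {i, j} × {p66} = {(i,p66), (j,p66)}
  {i, j} × {p67} = {(i,p67), (j,p67)}
  {h, i, j} × {p66} = {(h,p66), (i,p66), (j,p66)}
  {h, i, j} × {p67} = {(h,p67), (i,p67), (j,p67)}
  {h, i} × {p66, p67} = {(h,p66), (h,p67), (i,p66), (i,p67)}
  {i, j} × {p66, p67} = {(i,p66), (i,p67), (j,p66), (j,p67)}
  {h, i, j} × {p66, p67} = {(h,p66), (h,p67), (i,p66), (i,p67), (j,p66), (j,p67)}
These 16 distinct sets form the basis B.
Close under arbitrary unions to get τ_{X×Y}; counting gives |τ_{X×Y}| = 36.


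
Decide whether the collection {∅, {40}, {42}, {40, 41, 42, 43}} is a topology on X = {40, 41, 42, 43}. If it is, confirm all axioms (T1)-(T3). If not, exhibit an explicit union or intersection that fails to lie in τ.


τ is NOT a topology on X.

Axiom (T1): ∅ ∈ τ? Yes; X ∈ τ? Yes.
Axiom (T2/T3): check pairwise unions and intersections of members of τ.
Counterexample for (T2): {40} ∪ {42} = {40, 42} ∉ τ. Therefore τ is NOT a topology.


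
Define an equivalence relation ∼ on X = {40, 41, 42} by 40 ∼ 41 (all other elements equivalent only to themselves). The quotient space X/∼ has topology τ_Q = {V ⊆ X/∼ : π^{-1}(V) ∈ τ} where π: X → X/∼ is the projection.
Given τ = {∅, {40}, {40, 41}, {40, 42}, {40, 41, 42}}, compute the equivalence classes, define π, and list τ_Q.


X/∼ = {[40=41], [42]}; |τ_Q| = 3.

Equivalence classes: [40=41], [42].
Quotient map π: X → X/∼ sends 40 ↦ [40=41], 41 ↦ [40=41], 42 ↦ [42].
For each subset V ⊆ X/∼, compute π^{-1}(V) ⊆ X and check whether π^{-1}(V) ∈ τ. V is open in τ_Q iff π^{-1}(V) ∈ τ.
  V = {}: π^{-1}(V) = ∅ ∈ τ ✓.
  V = {[40=41]}: π^{-1}(V) = {40, 41} ∈ τ ✓.
  V = {[42]}: π^{-1}(V) = {42} ∉ τ ✗.
  V = {[40=41], [42]}: π^{-1}(V) = {40, 41, 42} ∈ τ ✓.
Open sets in the quotient: τ_Q = {{}, {[40=41]}, {[40=41], [42]}} (3 elements).


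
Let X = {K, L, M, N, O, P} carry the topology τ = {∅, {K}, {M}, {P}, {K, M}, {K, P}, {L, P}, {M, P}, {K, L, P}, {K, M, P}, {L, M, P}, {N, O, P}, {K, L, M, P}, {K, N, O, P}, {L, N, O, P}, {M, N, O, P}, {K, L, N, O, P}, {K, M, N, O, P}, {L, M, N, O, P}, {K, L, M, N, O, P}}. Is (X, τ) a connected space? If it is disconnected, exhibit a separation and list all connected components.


(X, τ) is disconnected; components = [{K}, {M}, {L, N, O, P}].

Find clopen sets (U ∈ τ with X ∖ U ∈ τ):
  U = ∅, X ∖ U = {K, L, M, N, O, P} — both open, so U is clopen.
  U = {K}, X ∖ U = {L, M, N, O, P} — both open, so U is clopen.
  U = {M}, X ∖ U = {K, L, N, O, P} — both open, so U is clopen.
  U = {K, M}, X ∖ U = {L, N, O, P} — both open, so U is clopen.
  U = {L, N, O, P}, X ∖ U = {K, M} — both open, so U is clopen.
  U = {K, L, N, O, P}, X ∖ U = {M} — both open, so U is clopen.
  U = {L, M, N, O, P}, X ∖ U = {K} — both open, so U is clopen.
  U = {K, L, M, N, O, P}, X ∖ U = ∅ — both open, so U is clopen.
Nontrivial clopen(s) exist: e.g. {M}. So (X, τ) is disconnected.
Compute connected components by grouping points that agree on all clopens:
  component: {K}
  component: {M}
  component: {L, N, O, P}


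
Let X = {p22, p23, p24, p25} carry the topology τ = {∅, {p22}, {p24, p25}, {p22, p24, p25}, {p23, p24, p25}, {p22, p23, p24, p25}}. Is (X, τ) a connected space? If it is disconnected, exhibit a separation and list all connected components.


(X, τ) is disconnected; components = [{p22}, {p23, p24, p25}].

Find clopen sets (U ∈ τ with X ∖ U ∈ τ):
  U = ∅, X ∖ U = {p22, p23, p24, p25} — both open, so U is clopen.
  U = {p22}, X ∖ U = {p23, p24, p25} — both open, so U is clopen.
  U = {p23, p24, p25}, X ∖ U = {p22} — both open, so U is clopen.
  U = {p22, p23, p24, p25}, X ∖ U = ∅ — both open, so U is clopen.
Nontrivial clopen(s) exist: e.g. {p22}. So (X, τ) is disconnected.
Compute connected components by grouping points that agree on all clopens:
  component: {p22}
  component: {p23, p24, p25}


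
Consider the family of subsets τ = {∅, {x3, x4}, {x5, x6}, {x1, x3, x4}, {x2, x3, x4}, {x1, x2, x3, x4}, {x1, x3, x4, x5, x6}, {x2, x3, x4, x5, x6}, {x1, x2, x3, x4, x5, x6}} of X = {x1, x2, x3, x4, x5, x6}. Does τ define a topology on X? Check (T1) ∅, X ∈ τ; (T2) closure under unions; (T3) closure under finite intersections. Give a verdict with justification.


τ is NOT a topology on X.

Axiom (T1): ∅ ∈ τ? Yes; X ∈ τ? Yes.
Axiom (T2/T3): check pairwise unions and intersections of members of τ.
Counterexample for (T2): {x3, x4} ∪ {x5, x6} = {x3, x4, x5, x6} ∉ τ. Therefore τ is NOT a topology.


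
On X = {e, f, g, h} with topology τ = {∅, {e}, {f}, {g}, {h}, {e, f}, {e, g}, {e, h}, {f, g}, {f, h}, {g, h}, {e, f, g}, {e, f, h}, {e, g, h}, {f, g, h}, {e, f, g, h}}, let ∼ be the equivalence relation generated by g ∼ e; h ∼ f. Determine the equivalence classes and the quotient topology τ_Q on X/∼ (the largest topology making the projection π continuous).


X/∼ = {[e=g], [f=h]}; |τ_Q| = 4.

Equivalence classes: [e=g], [f=h].
Quotient map π: X → X/∼ sends e ↦ [e=g], f ↦ [f=h], g ↦ [e=g], h ↦ [f=h].
For each subset V ⊆ X/∼, compute π^{-1}(V) ⊆ X and check whether π^{-1}(V) ∈ τ. V is open in τ_Q iff π^{-1}(V) ∈ τ.
  V = {}: π^{-1}(V) = ∅ ∈ τ ✓.
  V = {[e=g]}: π^{-1}(V) = {e, g} ∈ τ ✓.
  V = {[f=h]}: π^{-1}(V) = {f, h} ∈ τ ✓.
  V = {[e=g], [f=h]}: π^{-1}(V) = {e, f, g, h} ∈ τ ✓.
Open sets in the quotient: τ_Q = {{}, {[e=g]}, {[f=h]}, {[e=g], [f=h]}} (4 elements).


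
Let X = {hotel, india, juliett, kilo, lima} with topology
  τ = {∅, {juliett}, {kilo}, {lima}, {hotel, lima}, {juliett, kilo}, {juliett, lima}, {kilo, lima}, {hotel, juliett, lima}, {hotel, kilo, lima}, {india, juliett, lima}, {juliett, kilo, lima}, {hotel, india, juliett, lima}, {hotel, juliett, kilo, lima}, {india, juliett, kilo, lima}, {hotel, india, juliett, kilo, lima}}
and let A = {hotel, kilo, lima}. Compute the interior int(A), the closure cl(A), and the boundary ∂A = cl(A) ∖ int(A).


int(A) = {hotel, kilo, lima}, cl(A) = {hotel, india, kilo, lima}, ∂A = {india}.

Closed sets in (X, τ) are complements of opens:
  closed(X, τ) = {∅, {hotel}, {india}, {kilo}, {hotel, india}, {hotel, kilo}, {india, juliett}, {india, kilo}, {hotel, india, juliett}, {hotel, india, kilo}, {hotel, india, lima}, {india, juliett, kilo}, {hotel, india, juliett, kilo}, {hotel, india, juliett, lima}, {hotel, india, kilo, lima}, {hotel, india, juliett, kilo, lima}}.
int(A) = ⋃ {U ∈ τ : U ⊆ A}. Opens contained in A: ∅, {kilo}, {lima}, {hotel, lima}, {kilo, lima}, {hotel, kilo, lima}.
Taking the union of these: int(A) = {hotel, kilo, lima}.
cl(A) = ⋂ {C closed : A ⊆ C}. Closed sets containing A: {hotel, india, kilo, lima}, {hotel, india, juliett, kilo, lima}.
Intersecting these: cl(A) = {hotel, india, kilo, lima}.
∂A = cl(A) ∖ int(A) = {hotel, india, kilo, lima} ∖ {hotel, kilo, lima} = {india}.


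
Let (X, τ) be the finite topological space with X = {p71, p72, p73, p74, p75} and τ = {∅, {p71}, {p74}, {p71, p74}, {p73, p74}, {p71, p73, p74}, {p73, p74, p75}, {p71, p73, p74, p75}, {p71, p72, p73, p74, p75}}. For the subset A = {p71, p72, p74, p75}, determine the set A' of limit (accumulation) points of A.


A' = {p72, p73, p75}

For each x ∈ X, list the open sets U ∈ τ with x ∈ U, then check whether U ∩ (A ∖ {x}) ≠ ∅ for every such U.
  x = p71: open {p71} ∋ x has {p71} ∩ (A ∖ {p71}) = ∅, so x is NOT a limit point.
  x = p72: opens ∋ x are {p71, p72, p73, p74, p75}; each meets A ∖ {p72}, so x IS a limit point.
  x = p73: opens ∋ x are {p73, p74}, {p71, p73, p74}, {p73, p74, p75}, {p71, p73, p74, p75}, {p71, p72, p73, p74, p75}; each meets A ∖ {p73}, so x IS a limit point.
  x = p74: open {p74} ∋ x has {p74} ∩ (A ∖ {p74}) = ∅, so x is NOT a limit point.
  x = p75: opens ∋ x are {p73, p74, p75}, {p71, p73, p74, p75}, {p71, p72, p73, p74, p75}; each meets A ∖ {p75}, so x IS a limit point.
Collecting: A' = {p72, p73, p75}.


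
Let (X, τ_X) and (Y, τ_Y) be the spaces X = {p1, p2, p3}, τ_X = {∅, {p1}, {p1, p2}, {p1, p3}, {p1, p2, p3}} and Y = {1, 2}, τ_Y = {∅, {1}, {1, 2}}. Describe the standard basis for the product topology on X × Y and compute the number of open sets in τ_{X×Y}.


Basis B = {∅ × ∅, {p1} × {1}, {p1} × {1, 2}, {p1, p2} × {1}, {p1, p3} × {1}, {p1, p2, p3} × {1}, {p1, p2} × {1, 2}, {p1, p3} × {1, 2}, {p1, p2, p3} × {1, 2}}; |τ_{X×Y}| = 14.

Enumerate products U × V with U ∈ τ_X, V ∈ τ_Y (deduplicated):
  ∅ × ∅ = {} (∅)
  {p1} × {1} = {(p1,1)}
  {p1} × {1, 2} = {(p1,1), (p1,2)}
  {p1, p2} × {1} = {(p1,1), (p2,1)}
  {p1, p3} × {1} = {(p1,1), (p3,1)}
  {p1, p2, p3} × {1} = {(p1,1), (p2,1), (p3,1)}
  {p1, p2} × {1, 2} = {(p1,1), (p1,2), (p2,1), (p2,2)}
  {p1, p3} × {1, 2} = {(p1,1), (p1,2), (p3,1), (p3,2)}
  {p1, p2, p3} × {1, 2} = {(p1,1), (p1,2), (p2,1), (p2,2), (p3,1), (p3,2)}
These 9 distinct sets form the basis B.
Close under arbitrary unions to get τ_{X×Y}; counting gives |τ_{X×Y}| = 14.


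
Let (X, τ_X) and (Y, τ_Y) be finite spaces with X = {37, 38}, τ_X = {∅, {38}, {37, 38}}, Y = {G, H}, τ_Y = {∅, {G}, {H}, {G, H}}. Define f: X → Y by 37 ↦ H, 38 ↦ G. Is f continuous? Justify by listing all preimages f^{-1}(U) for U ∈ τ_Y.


f is NOT continuous.

Compute f^{-1}(U) for each U ∈ τ_Y:
  U = ∅: f^{-1}(U) = ∅ ∈ τ_X ✓.
  U = {G}: f^{-1}(U) = {38} ∈ τ_X ✓.
  U = {H}: f^{-1}(U) = {37} ∉ τ_X ✗.
  U = {G, H}: f^{-1}(U) = {37, 38} ∈ τ_X ✓.
Found U = {H} with f^{-1}(U) = {37} not in τ_X. Therefore f is NOT continuous.


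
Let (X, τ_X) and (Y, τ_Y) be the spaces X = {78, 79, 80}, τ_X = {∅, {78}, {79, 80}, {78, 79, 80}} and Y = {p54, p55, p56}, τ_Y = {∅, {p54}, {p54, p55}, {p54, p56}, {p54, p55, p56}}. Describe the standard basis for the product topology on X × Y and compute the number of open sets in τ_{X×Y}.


Basis B = {∅ × ∅, {78} × {p54}, {78} × {p54, p55}, {78} × {p54, p56}, {79, 80} × {p54}, {78} × {p54, p55, p56}, {78, 79, 80} × {p54}, {79, 80} × {p54, p55}, {79, 80} × {p54, p56}, {78, 79, 80} × {p54, p55}, {78, 79, 80} × {p54, p56}, {79, 80} × {p54, p55, p56}, {78, 79, 80} × {p54, p55, p56}}; |τ_{X×Y}| = 25.

Enumerate products U × V with U ∈ τ_X, V ∈ τ_Y (deduplicated):
  ∅ × ∅ = {} (∅)
  {78} × {p54} = {(78,p54)}
  {78} × {p54, p55} = {(78,p54), (78,p55)}
  {78} × {p54, p56} = {(78,p54), (78,p56)}
  {79, 80} × {p54} = {(79,p54), (80,p54)}
  {78} × {p54, p55, p56} = {(78,p54), (78,p55), (78,p56)}
  {78, 79, 80} × {p54} = {(78,p54), (79,p54), (80,p54)}
  {79, 80} × {p54, p55} = {(79,p54), (79,p55), (80,p54), (80,p55)}
  {79, 80} × {p54, p56} = {(79,p54), (79,p56), (80,p54), (80,p56)}
  {78, 79, 80} × {p54, p55} = {(78,p54), (78,p55), (79,p54), (79,p55), (80,p54), (80,p55)}
  {78, 79, 80} × {p54, p56} = {(78,p54), (78,p56), (79,p54), (79,p56), (80,p54), (80,p56)}
  {79, 80} × {p54, p55, p56} = {(79,p54), (79,p55), (79,p56), (80,p54), (80,p55), (80,p56)}
  {78, 79, 80} × {p54, p55, p56} = {(78,p54), (78,p55), (78,p56), (79,p54), (79,p55), (79,p56), (80,p54), (80,p55), (80,p56)}
These 13 distinct sets form the basis B.
Close under arbitrary unions to get τ_{X×Y}; counting gives |τ_{X×Y}| = 25.


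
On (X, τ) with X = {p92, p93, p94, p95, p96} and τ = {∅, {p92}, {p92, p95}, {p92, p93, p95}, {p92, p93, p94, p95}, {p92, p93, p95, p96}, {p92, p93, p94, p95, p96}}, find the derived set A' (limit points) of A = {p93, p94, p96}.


A' = {p94, p96}

For each x ∈ X, list the open sets U ∈ τ with x ∈ U, then check whether U ∩ (A ∖ {x}) ≠ ∅ for every such U.
  x = p92: open {p92} ∋ x has {p92} ∩ (A ∖ {p92}) = ∅, so x is NOT a limit point.
  x = p93: open {p92, p93, p95} ∋ x has {p92, p93, p95} ∩ (A ∖ {p93}) = ∅, so x is NOT a limit point.
  x = p94: opens ∋ x are {p92, p93, p94, p95}, {p92, p93, p94, p95, p96}; each meets A ∖ {p94}, so x IS a limit point.
  x = p95: open {p92, p95} ∋ x has {p92, p95} ∩ (A ∖ {p95}) = ∅, so x is NOT a limit point.
  x = p96: opens ∋ x are {p92, p93, p95, p96}, {p92, p93, p94, p95, p96}; each meets A ∖ {p96}, so x IS a limit point.
Collecting: A' = {p94, p96}.


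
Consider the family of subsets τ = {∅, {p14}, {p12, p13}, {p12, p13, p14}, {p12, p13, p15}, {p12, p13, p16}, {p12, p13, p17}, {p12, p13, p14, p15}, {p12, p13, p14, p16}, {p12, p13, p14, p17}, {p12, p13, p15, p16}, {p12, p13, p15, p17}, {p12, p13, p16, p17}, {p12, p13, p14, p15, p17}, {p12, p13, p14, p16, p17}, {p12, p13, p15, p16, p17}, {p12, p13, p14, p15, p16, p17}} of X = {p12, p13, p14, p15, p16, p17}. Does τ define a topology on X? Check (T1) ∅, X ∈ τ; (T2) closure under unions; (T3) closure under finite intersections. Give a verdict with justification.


τ is NOT a topology on X.

Axiom (T1): ∅ ∈ τ? Yes; X ∈ τ? Yes.
Axiom (T2/T3): check pairwise unions and intersections of members of τ.
Counterexample for (T2): {p14} ∪ {p12, p13, p15, p16} = {p12, p13, p14, p15, p16} ∉ τ. Therefore τ is NOT a topology.


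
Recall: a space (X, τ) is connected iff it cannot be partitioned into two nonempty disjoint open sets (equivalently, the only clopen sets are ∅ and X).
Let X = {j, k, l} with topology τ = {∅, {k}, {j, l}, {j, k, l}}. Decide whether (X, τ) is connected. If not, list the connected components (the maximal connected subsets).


(X, τ) is disconnected; components = [{k}, {j, l}].

Find clopen sets (U ∈ τ with X ∖ U ∈ τ):
  U = ∅, X ∖ U = {j, k, l} — both open, so U is clopen.
  U = {k}, X ∖ U = {j, l} — both open, so U is clopen.
  U = {j, l}, X ∖ U = {k} — both open, so U is clopen.
  U = {j, k, l}, X ∖ U = ∅ — both open, so U is clopen.
Nontrivial clopen(s) exist: e.g. {j, l}. So (X, τ) is disconnected.
Compute connected components by grouping points that agree on all clopens:
  component: {k}
  component: {j, l}


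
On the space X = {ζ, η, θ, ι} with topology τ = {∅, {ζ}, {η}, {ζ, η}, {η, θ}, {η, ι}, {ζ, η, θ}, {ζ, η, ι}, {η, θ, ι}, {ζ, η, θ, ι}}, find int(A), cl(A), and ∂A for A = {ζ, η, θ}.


int(A) = {ζ, η, θ}, cl(A) = {ζ, η, θ, ι}, ∂A = {ι}.

Closed sets in (X, τ) are complements of opens:
  closed(X, τ) = {∅, {ζ}, {θ}, {ι}, {ζ, θ}, {ζ, ι}, {θ, ι}, {ζ, θ, ι}, {η, θ, ι}, {ζ, η, θ, ι}}.
int(A) = ⋃ {U ∈ τ : U ⊆ A}. Opens contained in A: ∅, {ζ}, {η}, {ζ, η}, {η, θ}, {ζ, η, θ}.
Taking the union of these: int(A) = {ζ, η, θ}.
cl(A) = ⋂ {C closed : A ⊆ C}. Closed sets containing A: {ζ, η, θ, ι}.
Intersecting these: cl(A) = {ζ, η, θ, ι}.
∂A = cl(A) ∖ int(A) = {ζ, η, θ, ι} ∖ {ζ, η, θ} = {ι}.


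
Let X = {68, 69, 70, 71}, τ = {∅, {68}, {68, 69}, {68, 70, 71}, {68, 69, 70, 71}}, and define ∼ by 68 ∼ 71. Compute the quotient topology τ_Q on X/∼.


X/∼ = {[68=71], [69], [70]}; |τ_Q| = 3.

Equivalence classes: [68=71], [69], [70].
Quotient map π: X → X/∼ sends 68 ↦ [68=71], 69 ↦ [69], 70 ↦ [70], 71 ↦ [68=71].
For each subset V ⊆ X/∼, compute π^{-1}(V) ⊆ X and check whether π^{-1}(V) ∈ τ. V is open in τ_Q iff π^{-1}(V) ∈ τ.
  V = {}: π^{-1}(V) = ∅ ∈ τ ✓.
  V = {[68=71]}: π^{-1}(V) = {68, 71} ∉ τ ✗.
  V = {[69]}: π^{-1}(V) = {69} ∉ τ ✗.
  V = {[68=71], [69]}: π^{-1}(V) = {68, 69, 71} ∉ τ ✗.
  V = {[70]}: π^{-1}(V) = {70} ∉ τ ✗.
  V = {[68=71], [70]}: π^{-1}(V) = {68, 70, 71} ∈ τ ✓.
  V = {[69], [70]}: π^{-1}(V) = {69, 70} ∉ τ ✗.
  V = {[68=71], [69], [70]}: π^{-1}(V) = {68, 69, 70, 71} ∈ τ ✓.
Open sets in the quotient: τ_Q = {{}, {[68=71], [70]}, {[68=71], [69], [70]}} (3 elements).


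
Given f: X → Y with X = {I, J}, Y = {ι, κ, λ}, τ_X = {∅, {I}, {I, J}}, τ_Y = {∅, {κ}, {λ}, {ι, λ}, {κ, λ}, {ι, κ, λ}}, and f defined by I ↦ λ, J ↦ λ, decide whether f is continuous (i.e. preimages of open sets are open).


f IS continuous.

Compute f^{-1}(U) for each U ∈ τ_Y:
  U = ∅: f^{-1}(U) = ∅ ∈ τ_X ✓.
  U = {κ}: f^{-1}(U) = ∅ ∈ τ_X ✓.
  U = {λ}: f^{-1}(U) = {I, J} ∈ τ_X ✓.
  U = {ι, λ}: f^{-1}(U) = {I, J} ∈ τ_X ✓.
  U = {κ, λ}: f^{-1}(U) = {I, J} ∈ τ_X ✓.
  U = {ι, κ, λ}: f^{-1}(U) = {I, J} ∈ τ_X ✓.
Every preimage lies in τ_X, so f IS continuous.


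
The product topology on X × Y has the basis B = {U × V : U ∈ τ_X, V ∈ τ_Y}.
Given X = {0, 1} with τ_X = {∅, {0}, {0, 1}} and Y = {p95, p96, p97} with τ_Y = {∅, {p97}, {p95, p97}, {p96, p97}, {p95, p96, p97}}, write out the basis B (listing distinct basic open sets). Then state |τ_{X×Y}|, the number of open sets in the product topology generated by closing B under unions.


Basis B = {∅ × ∅, {0} × {p97}, {0} × {p95, p97}, {0} × {p96, p97}, {0, 1} × {p97}, {0} × {p95, p96, p97}, {0, 1} × {p95, p97}, {0, 1} × {p96, p97}, {0, 1} × {p95, p96, p97}}; |τ_{X×Y}| = 14.

Enumerate products U × V with U ∈ τ_X, V ∈ τ_Y (deduplicated):
  ∅ × ∅ = {} (∅)
  {0} × {p97} = {(0,p97)}
  {0} × {p95, p97} = {(0,p95), (0,p97)}
  {0} × {p96, p97} = {(0,p96), (0,p97)}
  {0, 1} × {p97} = {(0,p97), (1,p97)}
  {0} × {p95, p96, p97} = {(0,p95), (0,p96), (0,p97)}
  {0, 1} × {p95, p97} = {(0,p95), (0,p97), (1,p95), (1,p97)}
  {0, 1} × {p96, p97} = {(0,p96), (0,p97), (1,p96), (1,p97)}
  {0, 1} × {p95, p96, p97} = {(0,p95), (0,p96), (0,p97), (1,p95), (1,p96), (1,p97)}
These 9 distinct sets form the basis B.
Close under arbitrary unions to get τ_{X×Y}; counting gives |τ_{X×Y}| = 14.


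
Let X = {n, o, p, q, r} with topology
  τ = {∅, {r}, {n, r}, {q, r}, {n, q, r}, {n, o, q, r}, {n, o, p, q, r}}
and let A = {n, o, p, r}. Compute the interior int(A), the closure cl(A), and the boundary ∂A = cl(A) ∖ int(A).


int(A) = {n, r}, cl(A) = {n, o, p, q, r}, ∂A = {o, p, q}.

Closed sets in (X, τ) are complements of opens:
  closed(X, τ) = {∅, {p}, {o, p}, {n, o, p}, {o, p, q}, {n, o, p, q}, {n, o, p, q, r}}.
int(A) = ⋃ {U ∈ τ : U ⊆ A}. Opens contained in A: ∅, {r}, {n, r}.
Taking the union of these: int(A) = {n, r}.
cl(A) = ⋂ {C closed : A ⊆ C}. Closed sets containing A: {n, o, p, q, r}.
Intersecting these: cl(A) = {n, o, p, q, r}.
∂A = cl(A) ∖ int(A) = {n, o, p, q, r} ∖ {n, r} = {o, p, q}.


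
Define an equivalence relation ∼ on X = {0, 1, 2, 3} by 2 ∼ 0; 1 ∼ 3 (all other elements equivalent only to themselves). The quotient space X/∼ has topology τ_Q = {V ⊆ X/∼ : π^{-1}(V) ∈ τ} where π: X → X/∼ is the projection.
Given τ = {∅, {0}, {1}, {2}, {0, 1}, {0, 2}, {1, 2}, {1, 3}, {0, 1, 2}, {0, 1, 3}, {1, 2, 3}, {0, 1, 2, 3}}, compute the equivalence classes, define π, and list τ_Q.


X/∼ = {[0=2], [1=3]}; |τ_Q| = 4.

Equivalence classes: [0=2], [1=3].
Quotient map π: X → X/∼ sends 0 ↦ [0=2], 1 ↦ [1=3], 2 ↦ [0=2], 3 ↦ [1=3].
For each subset V ⊆ X/∼, compute π^{-1}(V) ⊆ X and check whether π^{-1}(V) ∈ τ. V is open in τ_Q iff π^{-1}(V) ∈ τ.
  V = {}: π^{-1}(V) = ∅ ∈ τ ✓.
  V = {[0=2]}: π^{-1}(V) = {0, 2} ∈ τ ✓.
  V = {[1=3]}: π^{-1}(V) = {1, 3} ∈ τ ✓.
  V = {[0=2], [1=3]}: π^{-1}(V) = {0, 1, 2, 3} ∈ τ ✓.
Open sets in the quotient: τ_Q = {{}, {[0=2]}, {[1=3]}, {[0=2], [1=3]}} (4 elements).


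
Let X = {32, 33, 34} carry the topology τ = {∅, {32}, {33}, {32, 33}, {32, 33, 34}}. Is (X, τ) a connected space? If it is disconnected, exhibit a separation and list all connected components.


(X, τ) is connected.

Find clopen sets (U ∈ τ with X ∖ U ∈ τ):
  U = ∅, X ∖ U = {32, 33, 34} — both open, so U is clopen.
  U = {32, 33, 34}, X ∖ U = ∅ — both open, so U is clopen.
Only trivial clopens (∅ and X) exist, so (X, τ) is connected.
Compute connected components by grouping points that agree on all clopens:
  component: {32, 33, 34}


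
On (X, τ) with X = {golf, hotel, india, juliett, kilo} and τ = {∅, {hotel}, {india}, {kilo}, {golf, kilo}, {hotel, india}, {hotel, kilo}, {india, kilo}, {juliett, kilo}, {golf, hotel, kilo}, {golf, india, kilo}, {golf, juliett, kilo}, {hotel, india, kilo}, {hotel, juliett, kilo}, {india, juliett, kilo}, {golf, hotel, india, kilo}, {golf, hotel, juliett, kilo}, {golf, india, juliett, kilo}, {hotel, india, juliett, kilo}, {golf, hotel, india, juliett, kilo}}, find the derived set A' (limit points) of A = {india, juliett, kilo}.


A' = {golf, juliett}

For each x ∈ X, list the open sets U ∈ τ with x ∈ U, then check whether U ∩ (A ∖ {x}) ≠ ∅ for every such U.
  x = golf: opens ∋ x are {golf, kilo}, {golf, hotel, kilo}, {golf, india, kilo}, {golf, juliett, kilo}, {golf, hotel, india, kilo}, {golf, hotel, juliett, kilo}, {golf, india, juliett, kilo}, {golf, hotel, india, juliett, kilo}; each meets A ∖ {golf}, so x IS a limit point.
  x = hotel: open {hotel} ∋ x has {hotel} ∩ (A ∖ {hotel}) = ∅, so x is NOT a limit point.
  x = india: open {india} ∋ x has {india} ∩ (A ∖ {india}) = ∅, so x is NOT a limit point.
  x = juliett: opens ∋ x are {juliett, kilo}, {golf, juliett, kilo}, {hotel, juliett, kilo}, {india, juliett, kilo}, {golf, hotel, juliett, kilo}, {golf, india, juliett, kilo}, {hotel, india, juliett, kilo}, {golf, hotel, india, juliett, kilo}; each meets A ∖ {juliett}, so x IS a limit point.
  x = kilo: open {kilo} ∋ x has {kilo} ∩ (A ∖ {kilo}) = ∅, so x is NOT a limit point.
Collecting: A' = {golf, juliett}.


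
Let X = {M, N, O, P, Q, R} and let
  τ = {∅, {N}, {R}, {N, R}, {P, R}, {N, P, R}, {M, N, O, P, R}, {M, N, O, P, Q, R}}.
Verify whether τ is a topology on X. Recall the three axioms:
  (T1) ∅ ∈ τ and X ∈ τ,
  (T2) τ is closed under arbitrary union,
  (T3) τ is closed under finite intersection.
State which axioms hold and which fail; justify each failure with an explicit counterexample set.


τ IS a topology on X.

Axiom (T1): ∅ ∈ τ? Yes; X ∈ τ? Yes.
Axiom (T2/T3): check pairwise unions and intersections of members of τ.
All pairwise intersections and unions checked — each lies in τ. Therefore τ satisfies (T1), (T2), (T3): it IS a topology on X.


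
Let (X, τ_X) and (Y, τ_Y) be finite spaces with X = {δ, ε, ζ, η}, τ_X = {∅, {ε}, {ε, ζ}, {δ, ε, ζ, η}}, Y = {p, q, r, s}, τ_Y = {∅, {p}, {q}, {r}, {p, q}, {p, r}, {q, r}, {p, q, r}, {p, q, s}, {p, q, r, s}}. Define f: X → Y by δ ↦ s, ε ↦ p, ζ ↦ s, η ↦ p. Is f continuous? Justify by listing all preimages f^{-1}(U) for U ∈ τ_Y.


f is NOT continuous.

Compute f^{-1}(U) for each U ∈ τ_Y:
  U = ∅: f^{-1}(U) = ∅ ∈ τ_X ✓.
  U = {p}: f^{-1}(U) = {ε, η} ∉ τ_X ✗.
  U = {q}: f^{-1}(U) = ∅ ∈ τ_X ✓.
  U = {r}: f^{-1}(U) = ∅ ∈ τ_X ✓.
  U = {p, q}: f^{-1}(U) = {ε, η} ∉ τ_X ✗.
  U = {p, r}: f^{-1}(U) = {ε, η} ∉ τ_X ✗.
  U = {q, r}: f^{-1}(U) = ∅ ∈ τ_X ✓.
  U = {p, q, r}: f^{-1}(U) = {ε, η} ∉ τ_X ✗.
  U = {p, q, s}: f^{-1}(U) = {δ, ε, ζ, η} ∈ τ_X ✓.
  U = {p, q, r, s}: f^{-1}(U) = {δ, ε, ζ, η} ∈ τ_X ✓.
Found U = {p} with f^{-1}(U) = {ε, η} not in τ_X. Therefore f is NOT continuous.


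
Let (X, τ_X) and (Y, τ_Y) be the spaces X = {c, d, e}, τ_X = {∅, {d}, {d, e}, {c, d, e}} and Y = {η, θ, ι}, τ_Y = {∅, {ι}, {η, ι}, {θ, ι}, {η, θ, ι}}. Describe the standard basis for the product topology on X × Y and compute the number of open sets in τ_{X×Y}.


Basis B = {∅ × ∅, {d} × {ι}, {d} × {η, ι}, {d} × {θ, ι}, {d, e} × {ι}, {c, d, e} × {ι}, {d} × {η, θ, ι}, {d, e} × {η, ι}, {d, e} × {θ, ι}, {c, d, e} × {η, ι}, {c, d, e} × {θ, ι}, {d, e} × {η, θ, ι}, {c, d, e} × {η, θ, ι}}; |τ_{X×Y}| = 30.

Enumerate products U × V with U ∈ τ_X, V ∈ τ_Y (deduplicated):
  ∅ × ∅ = {} (∅)
  {d} × {ι} = {(d,ι)}
  {d} × {η, ι} = {(d,η), (d,ι)}
  {d} × {θ, ι} = {(d,θ), (d,ι)}
  {d, e} × {ι} = {(d,ι), (e,ι)}
  {c, d, e} × {ι} = {(c,ι), (d,ι), (e,ι)}
  {d} × {η, θ, ι} = {(d,η), (d,θ), (d,ι)}
  {d, e} × {η, ι} = {(d,η), (d,ι), (e,η), (e,ι)}
  {d, e} × {θ, ι} = {(d,θ), (d,ι), (e,θ), (e,ι)}
  {c, d, e} × {η, ι} = {(c,η), (c,ι), (d,η), (d,ι), (e,η), (e,ι)}
  {c, d, e} × {θ, ι} = {(c,θ), (c,ι), (d,θ), (d,ι), (e,θ), (e,ι)}
  {d, e} × {η, θ, ι} = {(d,η), (d,θ), (d,ι), (e,η), (e,θ), (e,ι)}
  {c, d, e} × {η, θ, ι} = {(c,η), (c,θ), (c,ι), (d,η), (d,θ), (d,ι), (e,η), (e,θ), (e,ι)}
These 13 distinct sets form the basis B.
Close under arbitrary unions to get τ_{X×Y}; counting gives |τ_{X×Y}| = 30.


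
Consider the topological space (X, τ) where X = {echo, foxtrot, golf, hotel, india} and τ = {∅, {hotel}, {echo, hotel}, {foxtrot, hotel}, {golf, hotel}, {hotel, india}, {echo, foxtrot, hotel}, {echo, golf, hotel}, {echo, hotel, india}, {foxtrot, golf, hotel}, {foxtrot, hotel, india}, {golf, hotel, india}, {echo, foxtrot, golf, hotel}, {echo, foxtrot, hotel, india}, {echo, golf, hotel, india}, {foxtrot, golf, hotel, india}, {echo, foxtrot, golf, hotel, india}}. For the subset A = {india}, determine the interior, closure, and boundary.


int(A) = ∅, cl(A) = {india}, ∂A = {india}.

Closed sets in (X, τ) are complements of opens:
  closed(X, τ) = {∅, {echo}, {foxtrot}, {golf}, {india}, {echo, foxtrot}, {echo, golf}, {echo, india}, {foxtrot, golf}, {foxtrot, india}, {golf, india}, {echo, foxtrot, golf}, {echo, foxtrot, india}, {echo, golf, india}, {foxtrot, golf, india}, {echo, foxtrot, golf, india}, {echo, foxtrot, golf, hotel, india}}.
int(A) = ⋃ {U ∈ τ : U ⊆ A}. Opens contained in A: ∅.
Taking the union of these: int(A) = ∅.
cl(A) = ⋂ {C closed : A ⊆ C}. Closed sets containing A: {india}, {echo, india}, {foxtrot, india}, {golf, india}, {echo, foxtrot, india}, {echo, golf, india}, {foxtrot, golf, india}, {echo, foxtrot, golf, india}, {echo, foxtrot, golf, hotel, india}.
Intersecting these: cl(A) = {india}.
∂A = cl(A) ∖ int(A) = {india} ∖ ∅ = {india}.


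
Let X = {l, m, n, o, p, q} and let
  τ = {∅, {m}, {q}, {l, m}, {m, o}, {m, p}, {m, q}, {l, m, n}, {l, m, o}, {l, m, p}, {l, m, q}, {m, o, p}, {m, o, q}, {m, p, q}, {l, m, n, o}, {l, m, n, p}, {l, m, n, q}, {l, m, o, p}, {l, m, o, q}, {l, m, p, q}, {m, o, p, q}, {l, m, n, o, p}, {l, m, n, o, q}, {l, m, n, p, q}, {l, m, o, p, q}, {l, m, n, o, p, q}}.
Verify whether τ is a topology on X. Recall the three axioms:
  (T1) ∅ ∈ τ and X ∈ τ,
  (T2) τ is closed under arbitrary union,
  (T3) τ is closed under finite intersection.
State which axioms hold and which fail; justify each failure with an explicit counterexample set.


τ IS a topology on X.

Axiom (T1): ∅ ∈ τ? Yes; X ∈ τ? Yes.
Axiom (T2/T3): check pairwise unions and intersections of members of τ.
All pairwise intersections and unions checked — each lies in τ. Therefore τ satisfies (T1), (T2), (T3): it IS a topology on X.
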